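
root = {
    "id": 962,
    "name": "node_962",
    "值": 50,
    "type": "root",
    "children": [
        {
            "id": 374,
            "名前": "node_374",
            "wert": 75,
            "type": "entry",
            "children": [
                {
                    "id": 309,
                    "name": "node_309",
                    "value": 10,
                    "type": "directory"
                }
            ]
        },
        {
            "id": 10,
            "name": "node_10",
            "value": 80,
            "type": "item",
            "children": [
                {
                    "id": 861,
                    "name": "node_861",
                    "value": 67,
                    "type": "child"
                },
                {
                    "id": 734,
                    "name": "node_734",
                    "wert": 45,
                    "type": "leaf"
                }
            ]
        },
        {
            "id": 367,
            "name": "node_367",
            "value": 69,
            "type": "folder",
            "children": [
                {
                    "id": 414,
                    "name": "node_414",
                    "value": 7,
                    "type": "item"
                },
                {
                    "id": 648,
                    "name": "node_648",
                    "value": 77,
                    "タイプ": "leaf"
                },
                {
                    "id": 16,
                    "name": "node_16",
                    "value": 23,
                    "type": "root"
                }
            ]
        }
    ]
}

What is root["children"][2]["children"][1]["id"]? 648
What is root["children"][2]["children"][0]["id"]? 414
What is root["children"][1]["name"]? "node_10"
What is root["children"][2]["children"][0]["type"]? "item"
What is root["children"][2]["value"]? 69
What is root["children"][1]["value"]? 80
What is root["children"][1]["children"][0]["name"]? "node_861"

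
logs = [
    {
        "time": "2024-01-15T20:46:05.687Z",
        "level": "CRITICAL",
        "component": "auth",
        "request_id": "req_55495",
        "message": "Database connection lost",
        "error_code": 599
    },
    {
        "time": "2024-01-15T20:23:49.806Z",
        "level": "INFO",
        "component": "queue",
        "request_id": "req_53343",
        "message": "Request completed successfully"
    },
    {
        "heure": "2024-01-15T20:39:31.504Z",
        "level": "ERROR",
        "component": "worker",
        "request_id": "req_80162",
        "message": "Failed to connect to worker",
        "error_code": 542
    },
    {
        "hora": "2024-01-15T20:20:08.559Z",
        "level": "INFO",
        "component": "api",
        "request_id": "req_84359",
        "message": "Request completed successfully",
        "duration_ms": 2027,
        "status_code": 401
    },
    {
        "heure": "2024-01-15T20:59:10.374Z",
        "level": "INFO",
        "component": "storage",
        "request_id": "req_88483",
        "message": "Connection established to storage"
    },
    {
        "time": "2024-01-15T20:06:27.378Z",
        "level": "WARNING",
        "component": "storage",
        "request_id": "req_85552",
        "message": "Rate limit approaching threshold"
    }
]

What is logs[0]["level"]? "CRITICAL"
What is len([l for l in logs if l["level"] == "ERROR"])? 1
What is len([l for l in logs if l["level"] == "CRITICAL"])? 1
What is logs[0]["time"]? "2024-01-15T20:46:05.687Z"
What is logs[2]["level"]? "ERROR"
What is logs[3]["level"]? "INFO"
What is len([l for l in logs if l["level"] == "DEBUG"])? 0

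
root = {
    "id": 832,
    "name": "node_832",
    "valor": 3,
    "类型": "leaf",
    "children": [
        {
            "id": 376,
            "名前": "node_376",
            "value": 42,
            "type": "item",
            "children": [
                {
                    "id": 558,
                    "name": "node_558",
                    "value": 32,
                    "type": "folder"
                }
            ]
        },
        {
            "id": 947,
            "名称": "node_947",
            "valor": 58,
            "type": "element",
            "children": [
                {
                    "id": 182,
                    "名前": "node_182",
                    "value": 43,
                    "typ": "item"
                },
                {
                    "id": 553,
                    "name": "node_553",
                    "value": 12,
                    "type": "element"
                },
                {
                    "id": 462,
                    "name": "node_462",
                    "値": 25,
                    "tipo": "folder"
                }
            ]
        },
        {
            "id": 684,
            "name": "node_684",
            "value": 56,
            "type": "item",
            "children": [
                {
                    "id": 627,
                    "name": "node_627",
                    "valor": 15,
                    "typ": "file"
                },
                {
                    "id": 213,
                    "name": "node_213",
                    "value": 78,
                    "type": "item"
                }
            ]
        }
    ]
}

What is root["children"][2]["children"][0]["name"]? "node_627"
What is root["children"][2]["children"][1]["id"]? 213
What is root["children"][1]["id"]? 947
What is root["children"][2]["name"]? "node_684"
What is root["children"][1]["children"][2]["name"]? "node_462"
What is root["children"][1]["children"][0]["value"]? 43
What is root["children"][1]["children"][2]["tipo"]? "folder"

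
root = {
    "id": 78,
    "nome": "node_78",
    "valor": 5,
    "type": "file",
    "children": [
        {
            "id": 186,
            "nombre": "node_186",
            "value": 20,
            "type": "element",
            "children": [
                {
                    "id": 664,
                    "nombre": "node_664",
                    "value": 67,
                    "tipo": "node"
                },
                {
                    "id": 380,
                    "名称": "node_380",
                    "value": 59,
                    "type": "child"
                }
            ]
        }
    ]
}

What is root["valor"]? 5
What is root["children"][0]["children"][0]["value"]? 67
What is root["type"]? "file"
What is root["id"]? 78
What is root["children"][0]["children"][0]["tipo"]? "node"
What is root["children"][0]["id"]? 186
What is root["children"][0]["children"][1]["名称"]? "node_380"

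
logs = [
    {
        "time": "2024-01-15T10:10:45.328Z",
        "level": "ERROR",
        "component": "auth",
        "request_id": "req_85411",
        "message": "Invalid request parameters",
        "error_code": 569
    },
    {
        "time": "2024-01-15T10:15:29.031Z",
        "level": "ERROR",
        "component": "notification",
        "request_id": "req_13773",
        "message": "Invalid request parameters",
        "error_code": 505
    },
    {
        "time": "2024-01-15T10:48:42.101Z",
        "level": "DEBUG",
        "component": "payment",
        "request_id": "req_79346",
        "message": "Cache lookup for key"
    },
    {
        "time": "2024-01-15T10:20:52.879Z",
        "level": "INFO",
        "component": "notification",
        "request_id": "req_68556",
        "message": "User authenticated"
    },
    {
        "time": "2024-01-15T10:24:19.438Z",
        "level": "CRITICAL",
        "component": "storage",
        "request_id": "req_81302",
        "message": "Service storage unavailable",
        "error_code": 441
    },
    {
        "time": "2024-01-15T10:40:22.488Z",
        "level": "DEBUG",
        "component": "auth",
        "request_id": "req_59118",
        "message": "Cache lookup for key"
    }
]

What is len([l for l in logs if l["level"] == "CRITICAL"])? 1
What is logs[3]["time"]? "2024-01-15T10:20:52.879Z"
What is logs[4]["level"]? "CRITICAL"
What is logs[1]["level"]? "ERROR"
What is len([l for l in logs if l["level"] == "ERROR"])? 2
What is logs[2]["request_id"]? "req_79346"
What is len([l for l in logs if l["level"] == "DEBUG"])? 2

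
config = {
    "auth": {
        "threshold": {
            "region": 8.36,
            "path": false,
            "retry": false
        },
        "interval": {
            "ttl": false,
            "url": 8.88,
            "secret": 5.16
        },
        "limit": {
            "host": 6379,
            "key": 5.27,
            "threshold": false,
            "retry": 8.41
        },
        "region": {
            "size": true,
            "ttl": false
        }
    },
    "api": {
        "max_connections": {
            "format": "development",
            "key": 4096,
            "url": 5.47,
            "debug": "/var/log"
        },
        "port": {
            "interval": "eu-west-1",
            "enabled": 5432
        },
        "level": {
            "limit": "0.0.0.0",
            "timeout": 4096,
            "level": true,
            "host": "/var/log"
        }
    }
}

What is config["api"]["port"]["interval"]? "eu-west-1"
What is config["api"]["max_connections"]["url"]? 5.47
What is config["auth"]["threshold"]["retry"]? False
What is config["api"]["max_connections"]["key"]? 4096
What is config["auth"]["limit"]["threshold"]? False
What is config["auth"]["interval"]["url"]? 8.88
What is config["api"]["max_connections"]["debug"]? "/var/log"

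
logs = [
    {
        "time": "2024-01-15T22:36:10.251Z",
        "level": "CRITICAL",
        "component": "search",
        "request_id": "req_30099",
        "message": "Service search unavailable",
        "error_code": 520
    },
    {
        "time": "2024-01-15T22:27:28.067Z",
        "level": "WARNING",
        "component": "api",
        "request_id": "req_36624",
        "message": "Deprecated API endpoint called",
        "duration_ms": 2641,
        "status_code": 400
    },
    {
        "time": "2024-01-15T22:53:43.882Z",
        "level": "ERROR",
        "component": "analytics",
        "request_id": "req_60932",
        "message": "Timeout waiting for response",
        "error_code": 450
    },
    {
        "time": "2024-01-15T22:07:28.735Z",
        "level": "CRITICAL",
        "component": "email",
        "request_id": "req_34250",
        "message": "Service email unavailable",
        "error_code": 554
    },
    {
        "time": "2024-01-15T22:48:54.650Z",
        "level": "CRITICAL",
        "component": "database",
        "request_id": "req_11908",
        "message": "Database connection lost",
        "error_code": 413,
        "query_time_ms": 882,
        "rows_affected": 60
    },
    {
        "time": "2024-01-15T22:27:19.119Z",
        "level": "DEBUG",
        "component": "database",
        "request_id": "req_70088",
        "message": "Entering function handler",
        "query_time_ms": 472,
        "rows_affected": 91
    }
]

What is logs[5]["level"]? "DEBUG"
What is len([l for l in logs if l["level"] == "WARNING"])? 1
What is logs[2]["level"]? "ERROR"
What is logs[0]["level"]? "CRITICAL"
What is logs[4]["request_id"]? "req_11908"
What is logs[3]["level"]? "CRITICAL"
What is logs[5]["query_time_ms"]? 472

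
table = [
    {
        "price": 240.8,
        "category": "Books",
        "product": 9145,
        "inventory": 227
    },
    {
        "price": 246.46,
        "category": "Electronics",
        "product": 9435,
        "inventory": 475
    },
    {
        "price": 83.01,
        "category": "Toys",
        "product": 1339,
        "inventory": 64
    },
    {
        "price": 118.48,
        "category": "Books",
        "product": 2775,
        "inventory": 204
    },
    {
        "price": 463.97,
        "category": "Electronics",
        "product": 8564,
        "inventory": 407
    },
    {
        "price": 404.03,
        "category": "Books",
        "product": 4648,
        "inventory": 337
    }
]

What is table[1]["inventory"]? 475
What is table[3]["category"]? "Books"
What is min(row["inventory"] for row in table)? 64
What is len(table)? 6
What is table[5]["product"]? 4648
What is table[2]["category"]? "Toys"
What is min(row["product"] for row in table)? 1339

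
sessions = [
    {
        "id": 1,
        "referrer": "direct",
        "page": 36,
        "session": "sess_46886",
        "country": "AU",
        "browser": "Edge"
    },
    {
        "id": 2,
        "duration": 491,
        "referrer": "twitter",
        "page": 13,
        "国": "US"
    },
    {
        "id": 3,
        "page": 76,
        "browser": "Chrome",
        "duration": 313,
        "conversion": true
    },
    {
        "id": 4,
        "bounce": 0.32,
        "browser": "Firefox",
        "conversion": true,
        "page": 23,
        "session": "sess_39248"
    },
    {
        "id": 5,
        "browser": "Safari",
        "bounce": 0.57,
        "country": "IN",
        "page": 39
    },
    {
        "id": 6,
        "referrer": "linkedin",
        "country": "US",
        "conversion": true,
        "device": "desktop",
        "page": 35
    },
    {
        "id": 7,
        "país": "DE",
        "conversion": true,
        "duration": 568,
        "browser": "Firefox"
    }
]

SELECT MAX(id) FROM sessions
7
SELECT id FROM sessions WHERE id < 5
[1, 2, 3, 4]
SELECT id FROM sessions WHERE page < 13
[]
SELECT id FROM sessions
[1, 2, 3, 4, 5, 6, 7]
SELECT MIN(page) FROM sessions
13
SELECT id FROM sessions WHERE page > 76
[]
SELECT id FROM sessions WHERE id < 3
[1, 2]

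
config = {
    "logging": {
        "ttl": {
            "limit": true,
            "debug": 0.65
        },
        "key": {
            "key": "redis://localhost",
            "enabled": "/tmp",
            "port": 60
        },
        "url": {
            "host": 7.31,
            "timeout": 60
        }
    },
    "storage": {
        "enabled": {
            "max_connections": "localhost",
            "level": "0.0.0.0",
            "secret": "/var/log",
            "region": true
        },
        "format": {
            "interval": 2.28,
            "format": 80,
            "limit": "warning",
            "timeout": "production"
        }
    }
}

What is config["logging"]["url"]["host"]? 7.31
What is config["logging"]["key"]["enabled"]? "/tmp"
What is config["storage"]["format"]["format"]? 80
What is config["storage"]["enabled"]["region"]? True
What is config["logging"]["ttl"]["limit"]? True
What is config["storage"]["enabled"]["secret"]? "/var/log"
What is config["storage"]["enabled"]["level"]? "0.0.0.0"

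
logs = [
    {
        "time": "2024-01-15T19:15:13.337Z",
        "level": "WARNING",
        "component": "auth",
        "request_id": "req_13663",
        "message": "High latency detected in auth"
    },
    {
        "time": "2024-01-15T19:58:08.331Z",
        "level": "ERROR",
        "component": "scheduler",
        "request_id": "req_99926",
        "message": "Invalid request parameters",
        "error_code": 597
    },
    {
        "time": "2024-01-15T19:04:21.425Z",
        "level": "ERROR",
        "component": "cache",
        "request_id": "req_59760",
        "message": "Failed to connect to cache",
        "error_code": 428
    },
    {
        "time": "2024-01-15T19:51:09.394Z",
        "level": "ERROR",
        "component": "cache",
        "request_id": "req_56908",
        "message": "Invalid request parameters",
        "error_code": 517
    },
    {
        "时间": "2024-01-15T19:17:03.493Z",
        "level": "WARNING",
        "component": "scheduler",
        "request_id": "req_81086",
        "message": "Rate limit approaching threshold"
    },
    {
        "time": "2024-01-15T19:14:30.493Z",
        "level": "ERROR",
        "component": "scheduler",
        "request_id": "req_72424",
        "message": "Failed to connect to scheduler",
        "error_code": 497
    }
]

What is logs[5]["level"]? "ERROR"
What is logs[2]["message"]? "Failed to connect to cache"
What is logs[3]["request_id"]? "req_56908"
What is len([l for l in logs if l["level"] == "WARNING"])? 2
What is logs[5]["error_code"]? 497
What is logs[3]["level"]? "ERROR"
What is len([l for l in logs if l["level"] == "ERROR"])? 4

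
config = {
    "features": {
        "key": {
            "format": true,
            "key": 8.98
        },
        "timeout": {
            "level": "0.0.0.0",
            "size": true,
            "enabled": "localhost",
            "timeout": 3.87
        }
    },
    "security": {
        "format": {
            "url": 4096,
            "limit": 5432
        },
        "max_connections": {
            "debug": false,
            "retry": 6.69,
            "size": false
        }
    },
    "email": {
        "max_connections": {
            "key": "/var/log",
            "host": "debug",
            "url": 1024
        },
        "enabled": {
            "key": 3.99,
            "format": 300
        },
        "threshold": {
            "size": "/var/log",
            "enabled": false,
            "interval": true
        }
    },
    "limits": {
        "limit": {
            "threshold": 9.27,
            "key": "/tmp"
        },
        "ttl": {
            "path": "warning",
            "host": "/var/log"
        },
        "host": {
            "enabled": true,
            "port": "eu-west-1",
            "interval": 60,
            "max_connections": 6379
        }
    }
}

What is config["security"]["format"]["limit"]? 5432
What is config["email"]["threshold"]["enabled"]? False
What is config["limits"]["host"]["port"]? "eu-west-1"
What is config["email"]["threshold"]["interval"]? True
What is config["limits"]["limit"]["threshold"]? 9.27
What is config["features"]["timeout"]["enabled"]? "localhost"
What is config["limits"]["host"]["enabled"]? True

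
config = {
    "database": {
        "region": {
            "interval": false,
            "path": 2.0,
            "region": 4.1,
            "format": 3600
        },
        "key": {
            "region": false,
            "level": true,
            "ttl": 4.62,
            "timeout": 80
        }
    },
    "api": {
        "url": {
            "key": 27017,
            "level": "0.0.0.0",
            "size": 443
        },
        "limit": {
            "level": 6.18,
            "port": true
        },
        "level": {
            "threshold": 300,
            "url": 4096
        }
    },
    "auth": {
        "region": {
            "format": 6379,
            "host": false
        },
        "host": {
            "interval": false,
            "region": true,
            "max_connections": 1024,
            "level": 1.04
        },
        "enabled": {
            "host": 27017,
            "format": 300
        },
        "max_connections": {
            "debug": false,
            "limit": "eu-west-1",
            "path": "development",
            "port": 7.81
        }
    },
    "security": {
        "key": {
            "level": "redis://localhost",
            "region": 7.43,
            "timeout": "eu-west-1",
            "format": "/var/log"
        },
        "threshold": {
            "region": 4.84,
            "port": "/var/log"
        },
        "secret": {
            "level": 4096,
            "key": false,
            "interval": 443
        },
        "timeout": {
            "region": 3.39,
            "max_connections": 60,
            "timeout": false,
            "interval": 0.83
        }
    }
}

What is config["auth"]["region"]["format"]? 6379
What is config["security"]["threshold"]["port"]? "/var/log"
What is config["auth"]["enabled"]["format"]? 300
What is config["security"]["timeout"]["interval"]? 0.83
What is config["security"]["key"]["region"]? 7.43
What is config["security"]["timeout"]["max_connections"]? 60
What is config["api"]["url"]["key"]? 27017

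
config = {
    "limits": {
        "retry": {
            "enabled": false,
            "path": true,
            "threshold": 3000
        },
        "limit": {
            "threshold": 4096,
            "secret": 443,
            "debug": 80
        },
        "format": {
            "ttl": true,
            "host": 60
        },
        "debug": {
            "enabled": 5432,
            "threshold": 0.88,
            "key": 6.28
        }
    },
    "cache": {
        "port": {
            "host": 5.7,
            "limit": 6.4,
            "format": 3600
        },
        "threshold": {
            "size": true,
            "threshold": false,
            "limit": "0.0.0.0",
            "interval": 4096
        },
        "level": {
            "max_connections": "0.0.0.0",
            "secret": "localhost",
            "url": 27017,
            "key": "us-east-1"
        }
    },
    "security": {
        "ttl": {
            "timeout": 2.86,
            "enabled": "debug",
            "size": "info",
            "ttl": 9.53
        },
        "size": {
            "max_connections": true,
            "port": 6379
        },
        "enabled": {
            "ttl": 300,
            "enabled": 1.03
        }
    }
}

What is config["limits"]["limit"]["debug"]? 80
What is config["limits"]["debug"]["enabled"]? 5432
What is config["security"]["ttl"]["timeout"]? 2.86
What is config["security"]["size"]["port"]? 6379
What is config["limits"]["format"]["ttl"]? True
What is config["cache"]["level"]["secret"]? "localhost"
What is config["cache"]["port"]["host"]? 5.7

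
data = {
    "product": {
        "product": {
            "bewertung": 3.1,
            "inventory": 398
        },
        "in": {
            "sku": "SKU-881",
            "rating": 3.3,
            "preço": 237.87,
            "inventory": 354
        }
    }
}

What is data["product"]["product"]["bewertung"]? 3.1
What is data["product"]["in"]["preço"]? 237.87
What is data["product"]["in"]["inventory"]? 354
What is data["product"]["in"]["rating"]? 3.3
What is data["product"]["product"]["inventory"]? 398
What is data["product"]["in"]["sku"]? "SKU-881"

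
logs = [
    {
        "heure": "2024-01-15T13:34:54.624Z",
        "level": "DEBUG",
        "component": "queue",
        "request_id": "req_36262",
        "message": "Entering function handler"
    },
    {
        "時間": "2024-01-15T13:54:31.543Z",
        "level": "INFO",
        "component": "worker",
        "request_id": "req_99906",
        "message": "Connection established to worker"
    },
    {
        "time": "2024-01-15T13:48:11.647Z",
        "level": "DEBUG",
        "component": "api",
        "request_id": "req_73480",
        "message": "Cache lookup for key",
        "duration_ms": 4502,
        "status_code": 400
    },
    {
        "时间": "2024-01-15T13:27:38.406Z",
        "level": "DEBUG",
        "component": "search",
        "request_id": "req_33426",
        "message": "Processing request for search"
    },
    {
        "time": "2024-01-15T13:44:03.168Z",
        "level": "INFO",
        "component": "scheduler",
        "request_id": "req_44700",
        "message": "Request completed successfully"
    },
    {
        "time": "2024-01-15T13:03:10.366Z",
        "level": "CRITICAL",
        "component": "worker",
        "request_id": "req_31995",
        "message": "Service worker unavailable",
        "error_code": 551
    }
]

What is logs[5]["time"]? "2024-01-15T13:03:10.366Z"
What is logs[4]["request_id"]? "req_44700"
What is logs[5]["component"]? "worker"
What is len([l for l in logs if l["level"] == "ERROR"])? 0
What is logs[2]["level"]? "DEBUG"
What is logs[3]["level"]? "DEBUG"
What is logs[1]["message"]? "Connection established to worker"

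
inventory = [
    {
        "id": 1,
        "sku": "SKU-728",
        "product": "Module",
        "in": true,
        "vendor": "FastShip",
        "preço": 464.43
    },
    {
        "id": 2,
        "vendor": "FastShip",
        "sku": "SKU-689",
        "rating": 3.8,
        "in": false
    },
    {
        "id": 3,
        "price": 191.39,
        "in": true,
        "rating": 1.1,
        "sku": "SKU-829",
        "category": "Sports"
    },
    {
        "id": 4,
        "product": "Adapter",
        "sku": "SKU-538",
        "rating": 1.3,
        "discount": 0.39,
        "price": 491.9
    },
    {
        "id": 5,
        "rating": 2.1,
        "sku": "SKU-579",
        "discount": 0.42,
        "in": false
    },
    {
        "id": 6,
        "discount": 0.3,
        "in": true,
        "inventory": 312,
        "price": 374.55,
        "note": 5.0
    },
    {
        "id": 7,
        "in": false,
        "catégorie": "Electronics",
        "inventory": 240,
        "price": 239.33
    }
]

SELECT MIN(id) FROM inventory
1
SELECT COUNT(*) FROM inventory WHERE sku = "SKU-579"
1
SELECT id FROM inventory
[1, 2, 3, 4, 5, 6, 7]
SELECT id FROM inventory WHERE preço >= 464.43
[1]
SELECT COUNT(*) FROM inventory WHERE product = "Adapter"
1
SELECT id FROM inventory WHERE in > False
[1, 3, 6]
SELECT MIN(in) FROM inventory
False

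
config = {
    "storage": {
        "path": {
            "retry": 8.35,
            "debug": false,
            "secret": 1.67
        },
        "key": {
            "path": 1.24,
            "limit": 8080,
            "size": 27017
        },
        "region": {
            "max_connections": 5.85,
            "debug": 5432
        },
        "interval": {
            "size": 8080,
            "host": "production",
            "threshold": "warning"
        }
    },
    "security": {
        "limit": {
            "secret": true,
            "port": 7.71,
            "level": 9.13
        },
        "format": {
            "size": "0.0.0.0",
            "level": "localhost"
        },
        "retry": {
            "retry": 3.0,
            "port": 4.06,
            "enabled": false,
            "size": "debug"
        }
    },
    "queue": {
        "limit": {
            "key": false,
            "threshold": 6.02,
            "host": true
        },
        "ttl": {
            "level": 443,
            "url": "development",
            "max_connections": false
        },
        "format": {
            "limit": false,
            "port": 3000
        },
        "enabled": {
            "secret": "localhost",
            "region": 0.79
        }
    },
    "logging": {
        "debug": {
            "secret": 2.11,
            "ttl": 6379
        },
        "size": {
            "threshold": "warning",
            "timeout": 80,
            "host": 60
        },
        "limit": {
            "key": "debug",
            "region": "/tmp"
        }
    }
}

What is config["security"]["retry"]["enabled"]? False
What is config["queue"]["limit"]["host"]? True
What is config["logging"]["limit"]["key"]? "debug"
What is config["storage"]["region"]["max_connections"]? 5.85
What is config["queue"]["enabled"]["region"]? 0.79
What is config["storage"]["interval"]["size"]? 8080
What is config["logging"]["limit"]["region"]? "/tmp"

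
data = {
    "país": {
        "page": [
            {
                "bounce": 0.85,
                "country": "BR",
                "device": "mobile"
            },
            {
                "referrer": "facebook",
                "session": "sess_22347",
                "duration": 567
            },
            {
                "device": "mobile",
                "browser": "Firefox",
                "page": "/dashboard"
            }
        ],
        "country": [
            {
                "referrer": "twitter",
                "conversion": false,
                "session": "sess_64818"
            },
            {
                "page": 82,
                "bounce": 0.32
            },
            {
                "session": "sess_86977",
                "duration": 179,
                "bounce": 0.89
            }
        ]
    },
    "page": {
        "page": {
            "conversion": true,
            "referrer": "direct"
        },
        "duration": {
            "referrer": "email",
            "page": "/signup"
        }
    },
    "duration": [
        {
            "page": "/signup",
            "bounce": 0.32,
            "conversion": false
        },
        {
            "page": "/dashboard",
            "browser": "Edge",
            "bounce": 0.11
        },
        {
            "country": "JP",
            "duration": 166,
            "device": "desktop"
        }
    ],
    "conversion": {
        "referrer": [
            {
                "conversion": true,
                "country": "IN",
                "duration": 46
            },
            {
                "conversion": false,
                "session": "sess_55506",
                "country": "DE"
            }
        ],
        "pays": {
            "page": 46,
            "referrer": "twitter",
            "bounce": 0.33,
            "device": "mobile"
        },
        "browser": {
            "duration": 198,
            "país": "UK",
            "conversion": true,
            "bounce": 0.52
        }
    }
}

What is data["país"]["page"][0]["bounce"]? 0.85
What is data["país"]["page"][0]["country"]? "BR"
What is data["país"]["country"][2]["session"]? "sess_86977"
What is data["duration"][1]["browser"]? "Edge"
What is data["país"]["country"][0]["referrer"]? "twitter"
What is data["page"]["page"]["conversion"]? True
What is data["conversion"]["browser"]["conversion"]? True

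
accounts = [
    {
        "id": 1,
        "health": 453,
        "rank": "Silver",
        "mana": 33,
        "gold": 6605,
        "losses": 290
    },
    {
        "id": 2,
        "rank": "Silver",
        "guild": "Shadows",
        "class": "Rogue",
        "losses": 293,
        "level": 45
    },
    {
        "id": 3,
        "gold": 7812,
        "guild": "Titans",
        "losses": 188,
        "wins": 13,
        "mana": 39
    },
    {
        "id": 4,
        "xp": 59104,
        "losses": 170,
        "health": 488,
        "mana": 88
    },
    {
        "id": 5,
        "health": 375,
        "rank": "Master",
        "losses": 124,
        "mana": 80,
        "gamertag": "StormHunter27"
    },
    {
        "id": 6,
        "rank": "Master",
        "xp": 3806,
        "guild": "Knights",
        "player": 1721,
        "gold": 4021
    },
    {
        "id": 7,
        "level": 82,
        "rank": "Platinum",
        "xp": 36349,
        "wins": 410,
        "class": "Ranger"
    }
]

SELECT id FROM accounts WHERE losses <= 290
[1, 3, 4, 5]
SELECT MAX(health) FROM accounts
488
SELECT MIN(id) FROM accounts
1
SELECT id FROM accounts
[1, 2, 3, 4, 5, 6, 7]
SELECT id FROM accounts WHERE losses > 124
[1, 2, 3, 4]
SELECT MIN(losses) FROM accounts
124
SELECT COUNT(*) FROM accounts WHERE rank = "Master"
2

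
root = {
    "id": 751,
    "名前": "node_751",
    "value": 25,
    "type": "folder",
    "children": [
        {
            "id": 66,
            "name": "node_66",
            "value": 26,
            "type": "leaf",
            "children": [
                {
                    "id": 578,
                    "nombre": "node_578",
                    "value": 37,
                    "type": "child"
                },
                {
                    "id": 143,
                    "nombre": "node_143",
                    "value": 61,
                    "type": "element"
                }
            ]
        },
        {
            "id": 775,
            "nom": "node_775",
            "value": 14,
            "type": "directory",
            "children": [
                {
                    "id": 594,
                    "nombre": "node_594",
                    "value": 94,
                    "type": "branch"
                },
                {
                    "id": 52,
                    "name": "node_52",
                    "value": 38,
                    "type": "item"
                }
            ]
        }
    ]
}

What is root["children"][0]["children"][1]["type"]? "element"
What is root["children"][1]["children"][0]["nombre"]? "node_594"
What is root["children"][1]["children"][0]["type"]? "branch"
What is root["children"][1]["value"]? 14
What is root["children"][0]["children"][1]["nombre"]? "node_143"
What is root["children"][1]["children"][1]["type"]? "item"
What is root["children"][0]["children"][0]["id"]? 578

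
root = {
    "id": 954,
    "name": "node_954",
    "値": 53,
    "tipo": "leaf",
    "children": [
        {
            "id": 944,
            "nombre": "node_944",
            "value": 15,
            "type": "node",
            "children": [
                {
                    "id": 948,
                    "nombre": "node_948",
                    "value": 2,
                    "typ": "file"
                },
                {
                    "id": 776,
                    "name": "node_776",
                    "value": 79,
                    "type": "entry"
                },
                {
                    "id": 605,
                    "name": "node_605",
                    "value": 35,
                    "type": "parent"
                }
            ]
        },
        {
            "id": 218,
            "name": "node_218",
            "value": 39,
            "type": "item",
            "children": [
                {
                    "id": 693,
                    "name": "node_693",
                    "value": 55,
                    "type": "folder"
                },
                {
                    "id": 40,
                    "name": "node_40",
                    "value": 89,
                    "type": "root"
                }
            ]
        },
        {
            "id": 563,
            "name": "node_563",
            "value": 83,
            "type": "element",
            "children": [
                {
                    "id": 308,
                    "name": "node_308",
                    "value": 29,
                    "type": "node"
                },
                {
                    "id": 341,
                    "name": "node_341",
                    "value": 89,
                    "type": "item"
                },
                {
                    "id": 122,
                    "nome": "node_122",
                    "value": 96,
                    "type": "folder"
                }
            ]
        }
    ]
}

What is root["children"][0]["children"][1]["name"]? "node_776"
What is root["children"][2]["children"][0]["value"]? 29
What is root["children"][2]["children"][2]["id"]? 122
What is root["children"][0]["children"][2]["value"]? 35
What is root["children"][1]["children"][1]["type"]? "root"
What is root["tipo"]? "leaf"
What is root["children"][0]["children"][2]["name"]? "node_605"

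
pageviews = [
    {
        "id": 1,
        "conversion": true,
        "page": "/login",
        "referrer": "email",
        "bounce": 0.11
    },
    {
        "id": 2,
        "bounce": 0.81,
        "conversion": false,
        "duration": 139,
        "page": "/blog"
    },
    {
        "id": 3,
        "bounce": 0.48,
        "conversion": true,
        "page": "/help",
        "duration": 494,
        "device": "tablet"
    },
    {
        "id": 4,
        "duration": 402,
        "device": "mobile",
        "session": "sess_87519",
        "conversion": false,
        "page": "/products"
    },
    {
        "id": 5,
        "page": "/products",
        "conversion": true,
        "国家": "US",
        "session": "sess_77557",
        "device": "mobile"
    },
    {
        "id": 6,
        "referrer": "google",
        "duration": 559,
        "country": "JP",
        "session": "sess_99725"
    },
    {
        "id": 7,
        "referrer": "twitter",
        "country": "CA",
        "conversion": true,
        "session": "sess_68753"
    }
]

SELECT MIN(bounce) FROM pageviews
0.11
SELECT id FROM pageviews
[1, 2, 3, 4, 5, 6, 7]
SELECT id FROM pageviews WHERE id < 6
[1, 2, 3, 4, 5]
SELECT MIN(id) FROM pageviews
1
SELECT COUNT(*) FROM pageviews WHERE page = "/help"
1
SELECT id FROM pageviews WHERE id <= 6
[1, 2, 3, 4, 5, 6]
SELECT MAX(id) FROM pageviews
7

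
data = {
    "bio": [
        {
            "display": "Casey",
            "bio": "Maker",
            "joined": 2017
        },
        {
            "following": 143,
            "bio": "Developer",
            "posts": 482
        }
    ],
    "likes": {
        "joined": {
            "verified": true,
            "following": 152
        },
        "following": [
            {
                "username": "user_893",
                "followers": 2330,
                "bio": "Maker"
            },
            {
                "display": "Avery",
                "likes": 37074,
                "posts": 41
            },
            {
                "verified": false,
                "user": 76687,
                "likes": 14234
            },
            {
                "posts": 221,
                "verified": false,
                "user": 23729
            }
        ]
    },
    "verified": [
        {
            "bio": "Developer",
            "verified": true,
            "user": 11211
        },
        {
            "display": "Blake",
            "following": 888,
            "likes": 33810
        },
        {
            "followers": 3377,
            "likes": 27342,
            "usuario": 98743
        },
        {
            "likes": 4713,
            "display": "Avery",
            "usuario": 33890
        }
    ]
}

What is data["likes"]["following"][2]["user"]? 76687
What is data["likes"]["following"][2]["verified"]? False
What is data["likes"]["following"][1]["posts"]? 41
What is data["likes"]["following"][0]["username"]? "user_893"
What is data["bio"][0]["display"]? "Casey"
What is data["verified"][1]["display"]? "Blake"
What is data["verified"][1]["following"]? 888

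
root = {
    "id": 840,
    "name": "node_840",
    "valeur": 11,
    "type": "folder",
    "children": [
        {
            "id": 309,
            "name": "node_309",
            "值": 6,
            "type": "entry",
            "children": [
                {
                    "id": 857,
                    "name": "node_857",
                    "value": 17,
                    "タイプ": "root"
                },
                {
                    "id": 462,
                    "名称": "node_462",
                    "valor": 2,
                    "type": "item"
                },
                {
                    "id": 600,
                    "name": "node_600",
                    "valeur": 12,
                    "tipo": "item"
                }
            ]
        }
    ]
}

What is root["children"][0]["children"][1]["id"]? 462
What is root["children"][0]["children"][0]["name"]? "node_857"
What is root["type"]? "folder"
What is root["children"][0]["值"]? 6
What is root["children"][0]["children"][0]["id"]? 857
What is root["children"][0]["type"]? "entry"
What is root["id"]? 840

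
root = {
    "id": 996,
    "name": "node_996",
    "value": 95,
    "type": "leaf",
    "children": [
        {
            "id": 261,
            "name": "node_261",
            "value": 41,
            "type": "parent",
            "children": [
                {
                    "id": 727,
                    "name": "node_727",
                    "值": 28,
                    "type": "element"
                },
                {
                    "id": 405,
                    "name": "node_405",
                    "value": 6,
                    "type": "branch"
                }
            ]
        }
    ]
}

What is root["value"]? 95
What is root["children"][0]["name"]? "node_261"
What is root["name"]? "node_996"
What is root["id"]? 996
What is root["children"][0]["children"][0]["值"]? 28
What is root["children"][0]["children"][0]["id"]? 727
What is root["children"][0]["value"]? 41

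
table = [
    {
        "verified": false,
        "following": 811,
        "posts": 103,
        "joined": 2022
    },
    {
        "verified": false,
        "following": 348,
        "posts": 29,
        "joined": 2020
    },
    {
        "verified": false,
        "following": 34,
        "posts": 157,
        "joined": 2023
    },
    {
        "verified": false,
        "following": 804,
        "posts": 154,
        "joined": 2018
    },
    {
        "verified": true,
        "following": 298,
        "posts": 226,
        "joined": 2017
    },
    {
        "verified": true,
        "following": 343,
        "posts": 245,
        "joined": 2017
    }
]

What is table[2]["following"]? 34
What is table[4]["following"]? 298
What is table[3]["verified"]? False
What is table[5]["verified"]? True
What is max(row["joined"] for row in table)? 2023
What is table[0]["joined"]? 2022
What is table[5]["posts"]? 245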